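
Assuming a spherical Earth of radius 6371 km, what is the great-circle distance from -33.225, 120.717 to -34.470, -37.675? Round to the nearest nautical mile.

Δλ = -37.675 − 120.717 = -158.392°.
Δφ = -34.470 − -33.225 = -1.245°.
a = sin²(Δφ/2) + cos φ₁ · cos φ₂ · sin²(Δλ/2) = 0.665536.
c = 2·atan2(√a, √(1−a)) = 1.90824 rad → d = 6371·c ≈ 12157.37 km ≈ 6564.45 nmi.

6564 nmi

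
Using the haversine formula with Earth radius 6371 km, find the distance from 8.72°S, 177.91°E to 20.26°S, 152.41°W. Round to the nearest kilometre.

3435 km

Δλ = -152.41 − 177.91 = -330.32°; wrapped into (−180°, 180°]: 29.68°.
Δφ = -20.26 − -8.72 = -11.54°.
a = sin²(Δφ/2) + cos φ₁ · cos φ₂ · sin²(Δλ/2) = 0.070935.
c = 2·atan2(√a, √(1−a)) = 0.53918 rad → d = 6371·c ≈ 3435.12 km.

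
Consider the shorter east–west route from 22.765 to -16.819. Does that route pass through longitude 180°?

No

Signed shortest Δλ = ((-16.819 − 22.765 + 180) mod 360) − 180 = -39.584°.
Going west by 39.584° from +22.765° reaches -16.819° without touching 180°.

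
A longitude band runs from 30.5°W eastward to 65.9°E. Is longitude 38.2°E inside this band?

Band width going east from -30.5° to +65.9°: ((65.9 − -30.5) mod 360) = 96.4°.
Offset of +38.2° east of the west edge: ((38.2 − -30.5) mod 360) = 68.7°.
68.7° ≤ 96.4° ⇒ inside.

Yes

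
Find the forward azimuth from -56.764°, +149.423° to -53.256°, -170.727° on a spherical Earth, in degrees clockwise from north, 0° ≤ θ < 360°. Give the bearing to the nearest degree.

Δλ = -170.727 − 149.423 = -320.150°; wrapped into (−180°, 180°]: 39.850°.
θ = atan2( sin Δλ · cos φ₂ , cos φ₁ · sin φ₂ − sin φ₁ · cos φ₂ · cos Δλ )
  = atan2(0.38334, -0.05504) = 98.170° → normalised to [0°, 360°): 98.170°.

98°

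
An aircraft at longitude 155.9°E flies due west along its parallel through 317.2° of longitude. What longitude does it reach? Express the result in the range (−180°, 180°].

161.3°W

Start at +155.9°; shift −317.2° → -161.3°.
-161.3° already lies in (−180°, 180°].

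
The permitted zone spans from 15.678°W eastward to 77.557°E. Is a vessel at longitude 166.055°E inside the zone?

No

Band width going east from -15.678° to +77.557°: ((77.557 − -15.678) mod 360) = 93.235°.
Offset of +166.055° east of the west edge: ((166.055 − -15.678) mod 360) = 181.733°.
181.733° > 93.235° ⇒ outside.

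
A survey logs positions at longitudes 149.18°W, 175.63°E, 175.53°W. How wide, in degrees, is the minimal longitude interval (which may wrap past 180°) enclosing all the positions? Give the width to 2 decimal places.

35.19°

Sort the longitudes: -175.53°, -149.18°, +175.63°.
Eastward gaps between consecutive values (wrapping around): 26.35°, 324.81°, 8.84°.
Largest gap = 324.81° ⇒ minimal covering band is its complement: 360° − 324.81° = 35.19°.
Band runs from +175.63° eastward to -149.18°, crossing the antimeridian.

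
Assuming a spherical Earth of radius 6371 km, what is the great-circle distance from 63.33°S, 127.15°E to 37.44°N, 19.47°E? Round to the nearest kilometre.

Δλ = 19.47 − 127.15 = -107.68°.
Δφ = 37.44 − -63.33 = 100.77°.
a = sin²(Δφ/2) + cos φ₁ · cos φ₂ · sin²(Δλ/2) = 0.825742.
c = 2·atan2(√a, √(1−a)) = 2.28034 rad → d = 6371·c ≈ 14528.02 km.

14528 km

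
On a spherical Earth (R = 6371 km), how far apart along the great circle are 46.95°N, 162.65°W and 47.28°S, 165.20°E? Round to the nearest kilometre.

10933 km

Δλ = 165.20 − -162.65 = 327.85°; wrapped into (−180°, 180°]: -32.15°.
Δφ = -47.28 − 46.95 = -94.23°.
a = sin²(Δφ/2) + cos φ₁ · cos φ₂ · sin²(Δλ/2) = 0.572387.
c = 2·atan2(√a, √(1−a)) = 1.71608 rad → d = 6371·c ≈ 10933.16 km.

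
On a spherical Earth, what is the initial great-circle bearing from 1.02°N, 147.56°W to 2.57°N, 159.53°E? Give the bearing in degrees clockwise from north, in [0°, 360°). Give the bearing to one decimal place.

272.5°

Δλ = 159.53 − -147.56 = 307.09°; wrapped into (−180°, 180°]: -52.91°.
θ = atan2( sin Δλ · cos φ₂ , cos φ₁ · sin φ₂ − sin φ₁ · cos φ₂ · cos Δλ )
  = atan2(-0.79689, 0.03411) = -87.549° → normalised to [0°, 360°): 272.451°.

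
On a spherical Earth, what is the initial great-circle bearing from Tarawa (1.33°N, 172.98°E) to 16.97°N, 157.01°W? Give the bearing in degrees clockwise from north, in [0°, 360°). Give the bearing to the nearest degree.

Δλ = -157.01 − 172.98 = -329.99°; wrapped into (−180°, 180°]: 30.01°.
θ = atan2( sin Δλ · cos φ₂ , cos φ₁ · sin φ₂ − sin φ₁ · cos φ₂ · cos Δλ )
  = atan2(0.47837, 0.27257) = 60.326° → normalised to [0°, 360°): 60.326°.

60°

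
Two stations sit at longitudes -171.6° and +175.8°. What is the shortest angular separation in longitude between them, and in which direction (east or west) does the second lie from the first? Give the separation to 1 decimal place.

12.6° west

Raw difference: 175.8 − -171.6 = 347.4°.
Normalise into (−180°, 180°]: 347.4° − 360° = -12.6°.
Negative ⇒ the second point lies to the west; separation 12.6°.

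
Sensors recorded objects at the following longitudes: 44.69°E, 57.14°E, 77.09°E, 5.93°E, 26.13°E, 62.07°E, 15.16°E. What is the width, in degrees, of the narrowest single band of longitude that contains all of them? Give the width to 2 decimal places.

71.16°

Sort the longitudes: +5.93°, +15.16°, +26.13°, +44.69°, +57.14°, +62.07°, +77.09°.
Eastward gaps between consecutive values (wrapping around): 9.23°, 10.97°, 18.56°, 12.45°, 4.93°, 15.02°, 288.84°.
Largest gap = 288.84° ⇒ minimal covering band is its complement: 360° − 288.84° = 71.16°.
Band runs from +5.93° eastward to +77.09°.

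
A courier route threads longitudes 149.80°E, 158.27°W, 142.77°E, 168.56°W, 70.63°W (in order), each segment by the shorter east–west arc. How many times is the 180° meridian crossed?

Leg 1: +149.80° → -158.27°, shortest Δλ = 51.93° (east) — crosses 180°.
Leg 2: -158.27° → +142.77°, shortest Δλ = -58.96° (west) — crosses 180°.
Leg 3: +142.77° → -168.56°, shortest Δλ = 48.67° (east) — crosses 180°.
Leg 4: -168.56° → -70.63°, shortest Δλ = 97.93° (east) — does not cross 180°.
Total crossings: 3.

3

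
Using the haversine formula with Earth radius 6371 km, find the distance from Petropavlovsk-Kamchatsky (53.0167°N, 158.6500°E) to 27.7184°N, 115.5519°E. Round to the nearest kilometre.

4503 km

Δλ = 115.5519 − 158.6500 = -43.0981°.
Δφ = 27.7184 − 53.0167 = -25.2983°.
a = sin²(Δφ/2) + cos φ₁ · cos φ₂ · sin²(Δλ/2) = 0.119797.
c = 2·atan2(√a, √(1−a)) = 0.70686 rad → d = 6371·c ≈ 4503.39 km.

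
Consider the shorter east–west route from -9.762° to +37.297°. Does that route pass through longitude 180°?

No

Signed shortest Δλ = ((37.297 − -9.762 + 180) mod 360) − 180 = 47.059°.
Going east by 47.059° from -9.762° reaches +37.297° without touching 180°.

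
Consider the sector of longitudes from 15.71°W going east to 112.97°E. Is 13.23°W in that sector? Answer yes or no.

Band width going east from -15.71° to +112.97°: ((112.97 − -15.71) mod 360) = 128.68°.
Offset of -13.23° east of the west edge: ((-13.23 − -15.71) mod 360) = 2.48°.
2.48° ≤ 128.68° ⇒ inside.

Yes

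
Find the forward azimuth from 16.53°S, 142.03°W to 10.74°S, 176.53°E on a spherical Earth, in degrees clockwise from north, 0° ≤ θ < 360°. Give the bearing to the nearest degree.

273°

Δλ = 176.53 − -142.03 = 318.56°; wrapped into (−180°, 180°]: -41.44°.
θ = atan2( sin Δλ · cos φ₂ , cos φ₁ · sin φ₂ − sin φ₁ · cos φ₂ · cos Δλ )
  = atan2(-0.65024, 0.03090) = -87.279° → normalised to [0°, 360°): 272.721°.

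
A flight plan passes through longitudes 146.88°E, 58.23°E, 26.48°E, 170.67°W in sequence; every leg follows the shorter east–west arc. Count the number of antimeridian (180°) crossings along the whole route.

Leg 1: +146.88° → +58.23°, shortest Δλ = -88.65° (west) — does not cross 180°.
Leg 2: +58.23° → +26.48°, shortest Δλ = -31.75° (west) — does not cross 180°.
Leg 3: +26.48° → -170.67°, shortest Δλ = 162.85° (east) — crosses 180°.
Total crossings: 1.

1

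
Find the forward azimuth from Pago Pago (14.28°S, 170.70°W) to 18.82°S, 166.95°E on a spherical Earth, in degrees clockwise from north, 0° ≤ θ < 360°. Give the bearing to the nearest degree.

Δλ = 166.95 − -170.70 = 337.65°; wrapped into (−180°, 180°]: -22.35°.
θ = atan2( sin Δλ · cos φ₂ , cos φ₁ · sin φ₂ − sin φ₁ · cos φ₂ · cos Δλ )
  = atan2(-0.35993, -0.09669) = -105.037° → normalised to [0°, 360°): 254.963°.

255°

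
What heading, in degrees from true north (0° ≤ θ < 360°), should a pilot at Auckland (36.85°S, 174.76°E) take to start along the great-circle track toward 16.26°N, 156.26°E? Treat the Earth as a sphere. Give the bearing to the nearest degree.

Δλ = 156.26 − 174.76 = -18.50°.
θ = atan2( sin Δλ · cos φ₂ , cos φ₁ · sin φ₂ − sin φ₁ · cos φ₂ · cos Δλ )
  = atan2(-0.30461, 0.77004) = -21.583° → normalised to [0°, 360°): 338.417°.

338°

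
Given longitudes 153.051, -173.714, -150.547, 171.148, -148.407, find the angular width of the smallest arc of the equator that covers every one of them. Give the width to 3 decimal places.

Sort the longitudes: -173.714°, -150.547°, -148.407°, +153.051°, +171.148°.
Eastward gaps between consecutive values (wrapping around): 23.167°, 2.140°, 301.458°, 18.097°, 15.138°.
Largest gap = 301.458° ⇒ minimal covering band is its complement: 360° − 301.458° = 58.542°.
Band runs from +153.051° eastward to -148.407°, crossing the antimeridian.

58.542°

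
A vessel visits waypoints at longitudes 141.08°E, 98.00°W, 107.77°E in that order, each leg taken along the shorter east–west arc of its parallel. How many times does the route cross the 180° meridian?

2

Leg 1: +141.08° → -98.00°, shortest Δλ = 120.92° (east) — crosses 180°.
Leg 2: -98.00° → +107.77°, shortest Δλ = -154.23° (west) — crosses 180°.
Total crossings: 2.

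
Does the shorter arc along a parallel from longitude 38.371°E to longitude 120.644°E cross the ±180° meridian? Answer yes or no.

No

Signed shortest Δλ = ((120.644 − 38.371 + 180) mod 360) − 180 = 82.273°.
Going east by 82.273° from +38.371° reaches +120.644° without touching 180°.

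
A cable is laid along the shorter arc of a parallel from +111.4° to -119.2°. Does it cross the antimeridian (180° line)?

Naïve |-119.2 − 111.4| = 230.6° > 180°, so the shorter arc goes the other way round — across 180°.
Signed shortest Δλ = ((-119.2 − 111.4 + 180) mod 360) − 180 = 129.4°.
Going east by 129.4° from +111.4° passes through 180° before reaching -119.2°.

Yes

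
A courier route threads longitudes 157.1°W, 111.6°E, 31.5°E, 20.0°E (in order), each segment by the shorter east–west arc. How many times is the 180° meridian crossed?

Leg 1: -157.1° → +111.6°, shortest Δλ = -91.3° (west) — crosses 180°.
Leg 2: +111.6° → +31.5°, shortest Δλ = -80.1° (west) — does not cross 180°.
Leg 3: +31.5° → +20.0°, shortest Δλ = -11.5° (west) — does not cross 180°.
Total crossings: 1.

1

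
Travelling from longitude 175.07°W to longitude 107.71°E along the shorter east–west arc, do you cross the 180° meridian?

Yes

Naïve |107.71 − -175.07| = 282.78° > 180°, so the shorter arc goes the other way round — across 180°.
Signed shortest Δλ = ((107.71 − -175.07 + 180) mod 360) − 180 = -77.22°.
Going west by 77.22° from -175.07° passes through 180° before reaching +107.71°.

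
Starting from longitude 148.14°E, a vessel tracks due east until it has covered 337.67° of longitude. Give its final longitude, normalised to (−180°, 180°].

125.81°E

Start at +148.14°; shift +337.67° → +485.81°.
+485.81° lies outside (−180°, 180°]; subtract 360° → +125.81°.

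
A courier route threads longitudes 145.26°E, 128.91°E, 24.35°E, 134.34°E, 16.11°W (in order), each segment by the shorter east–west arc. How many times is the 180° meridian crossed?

Leg 1: +145.26° → +128.91°, shortest Δλ = -16.35° (west) — does not cross 180°.
Leg 2: +128.91° → +24.35°, shortest Δλ = -104.56° (west) — does not cross 180°.
Leg 3: +24.35° → +134.34°, shortest Δλ = 109.99° (east) — does not cross 180°.
Leg 4: +134.34° → -16.11°, shortest Δλ = -150.45° (west) — does not cross 180°.
Total crossings: 0.

0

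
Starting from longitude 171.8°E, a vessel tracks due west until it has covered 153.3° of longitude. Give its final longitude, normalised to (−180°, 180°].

18.5°E

Start at +171.8°; shift −153.3° → +18.5°.
+18.5° already lies in (−180°, 180°].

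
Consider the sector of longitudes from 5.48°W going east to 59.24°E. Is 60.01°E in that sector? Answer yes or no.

Band width going east from -5.48° to +59.24°: ((59.24 − -5.48) mod 360) = 64.72°.
Offset of +60.01° east of the west edge: ((60.01 − -5.48) mod 360) = 65.49°.
65.49° > 64.72° ⇒ outside.

No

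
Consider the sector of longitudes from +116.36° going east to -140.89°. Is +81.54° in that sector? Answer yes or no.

Band width going east from +116.36° to -140.89°: ((-140.89 − 116.36) mod 360) = 102.75°.
Offset of +81.54° east of the west edge: ((81.54 − 116.36) mod 360) = 325.18°.
325.18° > 102.75° ⇒ outside.

No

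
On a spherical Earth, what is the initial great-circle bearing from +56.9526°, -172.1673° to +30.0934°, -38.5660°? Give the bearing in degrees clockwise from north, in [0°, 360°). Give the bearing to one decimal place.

39.0°

Δλ = -38.5660 − -172.1673 = 133.6013°.
θ = atan2( sin Δλ · cos φ₂ , cos φ₁ · sin φ₂ − sin φ₁ · cos φ₂ · cos Δλ )
  = atan2(0.62655, 0.77358) = 39.005° → normalised to [0°, 360°): 39.005°.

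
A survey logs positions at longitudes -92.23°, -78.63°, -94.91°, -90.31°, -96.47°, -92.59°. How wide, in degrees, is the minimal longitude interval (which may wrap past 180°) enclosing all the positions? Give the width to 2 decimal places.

Sort the longitudes: -96.47°, -94.91°, -92.59°, -92.23°, -90.31°, -78.63°.
Eastward gaps between consecutive values (wrapping around): 1.56°, 2.32°, 0.36°, 1.92°, 11.68°, 342.16°.
Largest gap = 342.16° ⇒ minimal covering band is its complement: 360° − 342.16° = 17.84°.
Band runs from -96.47° eastward to -78.63°.

17.84°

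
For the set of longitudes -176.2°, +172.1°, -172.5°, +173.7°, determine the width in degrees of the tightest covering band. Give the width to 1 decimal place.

15.4°

Sort the longitudes: -176.2°, -172.5°, +172.1°, +173.7°.
Eastward gaps between consecutive values (wrapping around): 3.7°, 344.6°, 1.6°, 10.1°.
Largest gap = 344.6° ⇒ minimal covering band is its complement: 360° − 344.6° = 15.4°.
Band runs from +172.1° eastward to -172.5°, crossing the antimeridian.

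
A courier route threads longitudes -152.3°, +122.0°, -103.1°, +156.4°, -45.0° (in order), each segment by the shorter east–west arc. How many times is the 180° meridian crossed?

4

Leg 1: -152.3° → +122.0°, shortest Δλ = -85.7° (west) — crosses 180°.
Leg 2: +122.0° → -103.1°, shortest Δλ = 134.9° (east) — crosses 180°.
Leg 3: -103.1° → +156.4°, shortest Δλ = -100.5° (west) — crosses 180°.
Leg 4: +156.4° → -45.0°, shortest Δλ = 158.6° (east) — crosses 180°.
Total crossings: 4.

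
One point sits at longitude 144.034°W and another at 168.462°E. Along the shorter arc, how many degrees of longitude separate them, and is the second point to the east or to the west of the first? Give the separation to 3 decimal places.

47.504° west

Raw difference: 168.462 − -144.034 = 312.496°.
Normalise into (−180°, 180°]: 312.496° − 360° = -47.504°.
Negative ⇒ the second point lies to the west; separation 47.504°.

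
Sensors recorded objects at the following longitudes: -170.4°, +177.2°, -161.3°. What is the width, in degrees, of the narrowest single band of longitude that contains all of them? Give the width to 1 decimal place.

Sort the longitudes: -170.4°, -161.3°, +177.2°.
Eastward gaps between consecutive values (wrapping around): 9.1°, 338.5°, 12.4°.
Largest gap = 338.5° ⇒ minimal covering band is its complement: 360° − 338.5° = 21.5°.
Band runs from +177.2° eastward to -161.3°, crossing the antimeridian.

21.5°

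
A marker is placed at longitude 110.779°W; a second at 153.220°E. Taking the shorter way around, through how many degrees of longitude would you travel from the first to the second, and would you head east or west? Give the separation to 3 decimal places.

Raw difference: 153.220 − -110.779 = 263.999°.
Normalise into (−180°, 180°]: 263.999° − 360° = -96.001°.
Negative ⇒ the second point lies to the west; separation 96.001°.

96.001° west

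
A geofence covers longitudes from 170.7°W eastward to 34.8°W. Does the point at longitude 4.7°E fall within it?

No

Band width going east from -170.7° to -34.8°: ((-34.8 − -170.7) mod 360) = 135.9°.
Offset of +4.7° east of the west edge: ((4.7 − -170.7) mod 360) = 175.4°.
175.4° > 135.9° ⇒ outside.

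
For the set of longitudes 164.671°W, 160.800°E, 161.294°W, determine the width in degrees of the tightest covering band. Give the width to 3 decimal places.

Sort the longitudes: -164.671°, -161.294°, +160.800°.
Eastward gaps between consecutive values (wrapping around): 3.377°, 322.094°, 34.529°.
Largest gap = 322.094° ⇒ minimal covering band is its complement: 360° − 322.094° = 37.906°.
Band runs from +160.800° eastward to -161.294°, crossing the antimeridian.

37.906°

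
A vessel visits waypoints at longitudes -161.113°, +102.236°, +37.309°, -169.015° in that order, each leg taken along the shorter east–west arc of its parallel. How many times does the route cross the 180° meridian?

2

Leg 1: -161.113° → +102.236°, shortest Δλ = -96.651° (west) — crosses 180°.
Leg 2: +102.236° → +37.309°, shortest Δλ = -64.927° (west) — does not cross 180°.
Leg 3: +37.309° → -169.015°, shortest Δλ = 153.676° (east) — crosses 180°.
Total crossings: 2.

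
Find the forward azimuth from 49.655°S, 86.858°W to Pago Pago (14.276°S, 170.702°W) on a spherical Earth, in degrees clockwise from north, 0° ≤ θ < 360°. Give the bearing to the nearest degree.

265°

Δλ = -170.702 − -86.858 = -83.844°.
θ = atan2( sin Δλ · cos φ₂ , cos φ₁ · sin φ₂ − sin φ₁ · cos φ₂ · cos Δλ )
  = atan2(-0.96353, -0.08043) = -94.772° → normalised to [0°, 360°): 265.228°.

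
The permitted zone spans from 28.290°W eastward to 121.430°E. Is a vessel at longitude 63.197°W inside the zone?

Band width going east from -28.290° to +121.430°: ((121.430 − -28.290) mod 360) = 149.720°.
Offset of -63.197° east of the west edge: ((-63.197 − -28.290) mod 360) = 325.093°.
325.093° > 149.720° ⇒ outside.

No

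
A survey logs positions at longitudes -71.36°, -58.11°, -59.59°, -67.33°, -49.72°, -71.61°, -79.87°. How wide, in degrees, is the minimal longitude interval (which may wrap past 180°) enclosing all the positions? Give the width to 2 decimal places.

30.15°

Sort the longitudes: -79.87°, -71.61°, -71.36°, -67.33°, -59.59°, -58.11°, -49.72°.
Eastward gaps between consecutive values (wrapping around): 8.26°, 0.25°, 4.03°, 7.74°, 1.48°, 8.39°, 329.85°.
Largest gap = 329.85° ⇒ minimal covering band is its complement: 360° − 329.85° = 30.15°.
Band runs from -79.87° eastward to -49.72°.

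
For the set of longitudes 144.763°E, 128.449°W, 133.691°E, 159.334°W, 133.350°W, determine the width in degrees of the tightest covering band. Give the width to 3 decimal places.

Sort the longitudes: -159.334°, -133.350°, -128.449°, +133.691°, +144.763°.
Eastward gaps between consecutive values (wrapping around): 25.984°, 4.901°, 262.140°, 11.072°, 55.903°.
Largest gap = 262.140° ⇒ minimal covering band is its complement: 360° − 262.140° = 97.860°.
Band runs from +133.691° eastward to -128.449°, crossing the antimeridian.

97.860°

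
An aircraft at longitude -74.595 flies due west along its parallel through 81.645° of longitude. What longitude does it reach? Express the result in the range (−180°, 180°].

-156.240°

Start at -74.595°; shift −81.645° → -156.240°.
-156.240° already lies in (−180°, 180°].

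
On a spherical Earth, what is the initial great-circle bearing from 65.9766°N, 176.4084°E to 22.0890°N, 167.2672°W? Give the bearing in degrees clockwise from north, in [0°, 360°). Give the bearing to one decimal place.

Δλ = -167.2672 − 176.4084 = -343.6756°; wrapped into (−180°, 180°]: 16.3244°.
θ = atan2( sin Δλ · cos φ₂ , cos φ₁ · sin φ₂ − sin φ₁ · cos φ₂ · cos Δλ )
  = atan2(0.26044, -0.65913) = 158.439° → normalised to [0°, 360°): 158.439°.

158.4°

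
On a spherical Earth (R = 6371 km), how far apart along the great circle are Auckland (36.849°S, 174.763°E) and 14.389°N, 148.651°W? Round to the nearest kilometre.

Δλ = -148.651 − 174.763 = -323.414°; wrapped into (−180°, 180°]: 36.586°.
Δφ = 14.389 − -36.849 = 51.238°.
a = sin²(Δφ/2) + cos φ₁ · cos φ₂ · sin²(Δλ/2) = 0.263320.
c = 2·atan2(√a, √(1−a)) = 1.07769 rad → d = 6371·c ≈ 6865.99 km.

6866 km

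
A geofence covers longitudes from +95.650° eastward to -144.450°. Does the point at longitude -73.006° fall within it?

Band width going east from +95.650° to -144.450°: ((-144.450 − 95.650) mod 360) = 119.900°.
Offset of -73.006° east of the west edge: ((-73.006 − 95.650) mod 360) = 191.344°.
191.344° > 119.900° ⇒ outside.

No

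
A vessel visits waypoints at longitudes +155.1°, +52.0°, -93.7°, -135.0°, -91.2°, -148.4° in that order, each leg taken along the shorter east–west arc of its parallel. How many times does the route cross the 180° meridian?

0

Leg 1: +155.1° → +52.0°, shortest Δλ = -103.1° (west) — does not cross 180°.
Leg 2: +52.0° → -93.7°, shortest Δλ = -145.7° (west) — does not cross 180°.
Leg 3: -93.7° → -135.0°, shortest Δλ = -41.3° (west) — does not cross 180°.
Leg 4: -135.0° → -91.2°, shortest Δλ = 43.8° (east) — does not cross 180°.
Leg 5: -91.2° → -148.4°, shortest Δλ = -57.2° (west) — does not cross 180°.
Total crossings: 0.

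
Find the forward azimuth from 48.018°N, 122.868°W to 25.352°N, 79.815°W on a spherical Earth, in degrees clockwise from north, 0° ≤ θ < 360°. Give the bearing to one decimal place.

108.3°

Δλ = -79.815 − -122.868 = 43.053°.
θ = atan2( sin Δλ · cos φ₂ , cos φ₁ · sin φ₂ − sin φ₁ · cos φ₂ · cos Δλ )
  = atan2(0.61693, -0.20447) = 108.337° → normalised to [0°, 360°): 108.337°.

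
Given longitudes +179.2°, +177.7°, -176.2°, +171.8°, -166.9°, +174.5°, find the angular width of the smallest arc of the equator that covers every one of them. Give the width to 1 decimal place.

Sort the longitudes: -176.2°, -166.9°, +171.8°, +174.5°, +177.7°, +179.2°.
Eastward gaps between consecutive values (wrapping around): 9.3°, 338.7°, 2.7°, 3.2°, 1.5°, 4.6°.
Largest gap = 338.7° ⇒ minimal covering band is its complement: 360° − 338.7° = 21.3°.
Band runs from +171.8° eastward to -166.9°, crossing the antimeridian.

21.3°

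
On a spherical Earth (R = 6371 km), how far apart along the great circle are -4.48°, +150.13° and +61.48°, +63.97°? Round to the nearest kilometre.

10242 km

Δλ = 63.97 − 150.13 = -86.16°.
Δφ = 61.48 − -4.48 = 65.96°.
a = sin²(Δφ/2) + cos φ₁ · cos φ₂ · sin²(Δλ/2) = 0.518377.
c = 2·atan2(√a, √(1−a)) = 1.60756 rad → d = 6371·c ≈ 10241.76 km.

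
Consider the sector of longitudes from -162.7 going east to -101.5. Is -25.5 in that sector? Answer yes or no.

No

Band width going east from -162.7° to -101.5°: ((-101.5 − -162.7) mod 360) = 61.2°.
Offset of -25.5° east of the west edge: ((-25.5 − -162.7) mod 360) = 137.2°.
137.2° > 61.2° ⇒ outside.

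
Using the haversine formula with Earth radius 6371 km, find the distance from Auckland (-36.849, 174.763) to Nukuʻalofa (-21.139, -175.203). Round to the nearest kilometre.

1998 km

Δλ = -175.203 − 174.763 = -349.966°; wrapped into (−180°, 180°]: 10.034°.
Δφ = -21.139 − -36.849 = 15.710°.
a = sin²(Δφ/2) + cos φ₁ · cos φ₂ · sin²(Δλ/2) = 0.024386.
c = 2·atan2(√a, √(1−a)) = 0.31360 rad → d = 6371·c ≈ 1997.96 km.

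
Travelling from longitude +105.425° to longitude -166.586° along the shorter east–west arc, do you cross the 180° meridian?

Yes

Naïve |-166.586 − 105.425| = 272.011° > 180°, so the shorter arc goes the other way round — across 180°.
Signed shortest Δλ = ((-166.586 − 105.425 + 180) mod 360) − 180 = 87.989°.
Going east by 87.989° from +105.425° passes through 180° before reaching -166.586°.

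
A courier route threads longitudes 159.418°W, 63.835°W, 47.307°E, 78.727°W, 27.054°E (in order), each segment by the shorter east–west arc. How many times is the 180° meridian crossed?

Leg 1: -159.418° → -63.835°, shortest Δλ = 95.583° (east) — does not cross 180°.
Leg 2: -63.835° → +47.307°, shortest Δλ = 111.142° (east) — does not cross 180°.
Leg 3: +47.307° → -78.727°, shortest Δλ = -126.034° (west) — does not cross 180°.
Leg 4: -78.727° → +27.054°, shortest Δλ = 105.781° (east) — does not cross 180°.
Total crossings: 0.

0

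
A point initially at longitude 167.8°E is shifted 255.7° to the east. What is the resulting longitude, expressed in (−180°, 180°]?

63.5°E

Start at +167.8°; shift +255.7° → +423.5°.
+423.5° lies outside (−180°, 180°]; subtract 360° → +63.5°.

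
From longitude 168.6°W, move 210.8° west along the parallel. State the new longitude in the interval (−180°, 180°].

Start at -168.6°; shift −210.8° → -379.4°.
-379.4° lies outside (−180°, 180°]; add 360° → -19.4°.

19.4°W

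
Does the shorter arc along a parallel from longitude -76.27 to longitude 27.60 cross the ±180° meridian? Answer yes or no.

No

Signed shortest Δλ = ((27.60 − -76.27 + 180) mod 360) − 180 = 103.87°.
Going east by 103.87° from -76.27° reaches +27.60° without touching 180°.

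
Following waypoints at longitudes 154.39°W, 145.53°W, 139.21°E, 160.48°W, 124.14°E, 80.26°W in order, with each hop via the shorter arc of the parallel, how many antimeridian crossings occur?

Leg 1: -154.39° → -145.53°, shortest Δλ = 8.86° (east) — does not cross 180°.
Leg 2: -145.53° → +139.21°, shortest Δλ = -75.26° (west) — crosses 180°.
Leg 3: +139.21° → -160.48°, shortest Δλ = 60.31° (east) — crosses 180°.
Leg 4: -160.48° → +124.14°, shortest Δλ = -75.38° (west) — crosses 180°.
Leg 5: +124.14° → -80.26°, shortest Δλ = 155.6° (east) — crosses 180°.
Total crossings: 4.

4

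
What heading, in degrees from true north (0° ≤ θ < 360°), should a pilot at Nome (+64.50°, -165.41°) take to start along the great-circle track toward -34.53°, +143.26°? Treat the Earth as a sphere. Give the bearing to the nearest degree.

Δλ = 143.26 − -165.41 = 308.67°; wrapped into (−180°, 180°]: -51.33°.
θ = atan2( sin Δλ · cos φ₂ , cos φ₁ · sin φ₂ − sin φ₁ · cos φ₂ · cos Δλ )
  = atan2(-0.64321, -0.70864) = -137.771° → normalised to [0°, 360°): 222.229°.

222°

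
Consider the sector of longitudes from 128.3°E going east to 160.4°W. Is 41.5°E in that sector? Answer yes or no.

No

Band width going east from +128.3° to -160.4°: ((-160.4 − 128.3) mod 360) = 71.3°.
Offset of +41.5° east of the west edge: ((41.5 − 128.3) mod 360) = 273.2°.
273.2° > 71.3° ⇒ outside.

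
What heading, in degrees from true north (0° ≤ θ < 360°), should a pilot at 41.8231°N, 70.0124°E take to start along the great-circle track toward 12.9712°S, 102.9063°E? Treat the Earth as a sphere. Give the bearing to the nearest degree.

143°

Δλ = 102.9063 − 70.0124 = 32.8939°.
θ = atan2( sin Δλ · cos φ₂ , cos φ₁ · sin φ₂ − sin φ₁ · cos φ₂ · cos Δλ )
  = atan2(0.52923, -0.71291) = 143.412° → normalised to [0°, 360°): 143.412°.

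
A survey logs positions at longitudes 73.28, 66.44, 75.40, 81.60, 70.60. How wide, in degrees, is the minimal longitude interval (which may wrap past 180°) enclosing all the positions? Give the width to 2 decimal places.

15.16°

Sort the longitudes: +66.44°, +70.60°, +73.28°, +75.40°, +81.60°.
Eastward gaps between consecutive values (wrapping around): 4.16°, 2.68°, 2.12°, 6.20°, 344.84°.
Largest gap = 344.84° ⇒ minimal covering band is its complement: 360° − 344.84° = 15.16°.
Band runs from +66.44° eastward to +81.60°.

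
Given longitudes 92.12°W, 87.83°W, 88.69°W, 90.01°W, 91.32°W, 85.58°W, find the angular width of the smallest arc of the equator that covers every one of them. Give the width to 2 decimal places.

6.54°

Sort the longitudes: -92.12°, -91.32°, -90.01°, -88.69°, -87.83°, -85.58°.
Eastward gaps between consecutive values (wrapping around): 0.80°, 1.31°, 1.32°, 0.86°, 2.25°, 353.46°.
Largest gap = 353.46° ⇒ minimal covering band is its complement: 360° − 353.46° = 6.54°.
Band runs from -92.12° eastward to -85.58°.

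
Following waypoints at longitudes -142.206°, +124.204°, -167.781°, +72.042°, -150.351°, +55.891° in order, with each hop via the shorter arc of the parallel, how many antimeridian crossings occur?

Leg 1: -142.206° → +124.204°, shortest Δλ = -93.59° (west) — crosses 180°.
Leg 2: +124.204° → -167.781°, shortest Δλ = 68.015° (east) — crosses 180°.
Leg 3: -167.781° → +72.042°, shortest Δλ = -120.177° (west) — crosses 180°.
Leg 4: +72.042° → -150.351°, shortest Δλ = 137.607° (east) — crosses 180°.
Leg 5: -150.351° → +55.891°, shortest Δλ = -153.758° (west) — crosses 180°.
Total crossings: 5.

5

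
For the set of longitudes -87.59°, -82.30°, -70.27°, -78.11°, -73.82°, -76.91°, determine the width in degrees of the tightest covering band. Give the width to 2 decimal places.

17.32°

Sort the longitudes: -87.59°, -82.30°, -78.11°, -76.91°, -73.82°, -70.27°.
Eastward gaps between consecutive values (wrapping around): 5.29°, 4.19°, 1.20°, 3.09°, 3.55°, 342.68°.
Largest gap = 342.68° ⇒ minimal covering band is its complement: 360° − 342.68° = 17.32°.
Band runs from -87.59° eastward to -70.27°.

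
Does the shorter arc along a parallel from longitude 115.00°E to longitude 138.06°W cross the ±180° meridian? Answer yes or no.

Naïve |-138.06 − 115.00| = 253.06° > 180°, so the shorter arc goes the other way round — across 180°.
Signed shortest Δλ = ((-138.06 − 115.00 + 180) mod 360) − 180 = 106.94°.
Going east by 106.94° from +115.00° passes through 180° before reaching -138.06°.

Yes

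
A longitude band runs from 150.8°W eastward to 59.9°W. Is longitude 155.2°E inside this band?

Band width going east from -150.8° to -59.9°: ((-59.9 − -150.8) mod 360) = 90.9°.
Offset of +155.2° east of the west edge: ((155.2 − -150.8) mod 360) = 306.0°.
306.0° > 90.9° ⇒ outside.

No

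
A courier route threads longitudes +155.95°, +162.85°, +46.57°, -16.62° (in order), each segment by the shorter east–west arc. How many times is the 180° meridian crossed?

0

Leg 1: +155.95° → +162.85°, shortest Δλ = 6.9° (east) — does not cross 180°.
Leg 2: +162.85° → +46.57°, shortest Δλ = -116.28° (west) — does not cross 180°.
Leg 3: +46.57° → -16.62°, shortest Δλ = -63.19° (west) — does not cross 180°.
Total crossings: 0.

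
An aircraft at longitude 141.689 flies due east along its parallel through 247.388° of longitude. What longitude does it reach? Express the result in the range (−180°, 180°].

+29.077°

Start at +141.689°; shift +247.388° → +389.077°.
+389.077° lies outside (−180°, 180°]; subtract 360° → +29.077°.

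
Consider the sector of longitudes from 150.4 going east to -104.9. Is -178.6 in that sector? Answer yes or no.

Band width going east from +150.4° to -104.9°: ((-104.9 − 150.4) mod 360) = 104.7°.
Offset of -178.6° east of the west edge: ((-178.6 − 150.4) mod 360) = 31.0°.
31.0° ≤ 104.7° ⇒ inside.

Yes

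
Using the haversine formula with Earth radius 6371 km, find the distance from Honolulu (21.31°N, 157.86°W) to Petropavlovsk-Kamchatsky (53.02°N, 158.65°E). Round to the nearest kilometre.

Δλ = 158.65 − -157.86 = 316.51°; wrapped into (−180°, 180°]: -43.49°.
Δφ = 53.02 − 21.31 = 31.71°.
a = sin²(Δφ/2) + cos φ₁ · cos φ₂ · sin²(Δλ/2) = 0.151558.
c = 2·atan2(√a, √(1−a)) = 0.79975 rad → d = 6371·c ≈ 5095.22 km.

5095 km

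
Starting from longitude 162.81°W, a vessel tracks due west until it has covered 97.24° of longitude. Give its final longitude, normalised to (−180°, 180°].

99.95°E

Start at -162.81°; shift −97.24° → -260.05°.
-260.05° lies outside (−180°, 180°]; add 360° → +99.95°.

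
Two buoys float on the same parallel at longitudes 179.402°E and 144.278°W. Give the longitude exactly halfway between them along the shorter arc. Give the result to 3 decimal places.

Signed shortest Δλ from +179.402° to -144.278° is +36.320°.
Midpoint longitude = +179.402° + (+36.320°)/2 = +179.402° + 18.160° = +197.562°.
Normalise into (−180°, 180°]: -162.438°.
(The naïve average (+179.402 + -144.278)/2 = 17.562° is on the wrong side of the globe.)

162.438°W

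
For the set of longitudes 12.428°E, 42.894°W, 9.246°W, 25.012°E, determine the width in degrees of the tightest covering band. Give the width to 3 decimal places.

Sort the longitudes: -42.894°, -9.246°, +12.428°, +25.012°.
Eastward gaps between consecutive values (wrapping around): 33.648°, 21.674°, 12.584°, 292.094°.
Largest gap = 292.094° ⇒ minimal covering band is its complement: 360° − 292.094° = 67.906°.
Band runs from -42.894° eastward to +25.012°.

67.906°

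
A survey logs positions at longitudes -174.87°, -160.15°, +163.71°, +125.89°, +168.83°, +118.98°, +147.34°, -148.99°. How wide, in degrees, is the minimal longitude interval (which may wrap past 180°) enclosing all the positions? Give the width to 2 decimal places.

Sort the longitudes: -174.87°, -160.15°, -148.99°, +118.98°, +125.89°, +147.34°, +163.71°, +168.83°.
Eastward gaps between consecutive values (wrapping around): 14.72°, 11.16°, 267.97°, 6.91°, 21.45°, 16.37°, 5.12°, 16.30°.
Largest gap = 267.97° ⇒ minimal covering band is its complement: 360° − 267.97° = 92.03°.
Band runs from +118.98° eastward to -148.99°, crossing the antimeridian.

92.03°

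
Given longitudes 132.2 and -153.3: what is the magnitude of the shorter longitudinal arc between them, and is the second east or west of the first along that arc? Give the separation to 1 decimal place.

Raw difference: -153.3 − 132.2 = -285.5°.
Normalise into (−180°, 180°]: -285.5° + 360° = 74.5°.
Positive ⇒ the second point lies to the east; separation 74.5°.

74.5° east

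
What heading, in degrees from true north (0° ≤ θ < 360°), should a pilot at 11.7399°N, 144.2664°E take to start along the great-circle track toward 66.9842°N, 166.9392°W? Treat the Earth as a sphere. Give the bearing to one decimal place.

Δλ = -166.9392 − 144.2664 = -311.2056°; wrapped into (−180°, 180°]: 48.7944°.
θ = atan2( sin Δλ · cos φ₂ , cos φ₁ · sin φ₂ − sin φ₁ · cos φ₂ · cos Δλ )
  = atan2(0.29416, 0.84874) = 19.115° → normalised to [0°, 360°): 19.115°.

19.1°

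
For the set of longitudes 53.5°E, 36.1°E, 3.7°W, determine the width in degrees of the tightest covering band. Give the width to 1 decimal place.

Sort the longitudes: -3.7°, +36.1°, +53.5°.
Eastward gaps between consecutive values (wrapping around): 39.8°, 17.4°, 302.8°.
Largest gap = 302.8° ⇒ minimal covering band is its complement: 360° − 302.8° = 57.2°.
Band runs from -3.7° eastward to +53.5°.

57.2°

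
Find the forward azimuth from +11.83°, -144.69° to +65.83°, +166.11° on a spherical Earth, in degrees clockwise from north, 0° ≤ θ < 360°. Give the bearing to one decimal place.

339.7°

Δλ = 166.11 − -144.69 = 310.80°; wrapped into (−180°, 180°]: -49.20°.
θ = atan2( sin Δλ · cos φ₂ , cos φ₁ · sin φ₂ − sin φ₁ · cos φ₂ · cos Δλ )
  = atan2(-0.30995, 0.83811) = -20.295° → normalised to [0°, 360°): 339.705°.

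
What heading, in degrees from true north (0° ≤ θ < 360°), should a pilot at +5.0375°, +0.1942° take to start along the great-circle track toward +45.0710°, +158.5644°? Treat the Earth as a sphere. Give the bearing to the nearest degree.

19°

Δλ = 158.5644 − 0.1942 = 158.3702°.
θ = atan2( sin Δλ · cos φ₂ , cos φ₁ · sin φ₂ − sin φ₁ · cos φ₂ · cos Δλ )
  = atan2(0.26032, 0.76289) = 18.841° → normalised to [0°, 360°): 18.841°.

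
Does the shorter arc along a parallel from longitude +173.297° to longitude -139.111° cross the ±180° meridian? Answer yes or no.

Naïve |-139.111 − 173.297| = 312.408° > 180°, so the shorter arc goes the other way round — across 180°.
Signed shortest Δλ = ((-139.111 − 173.297 + 180) mod 360) − 180 = 47.592°.
Going east by 47.592° from +173.297° passes through 180° before reaching -139.111°.

Yes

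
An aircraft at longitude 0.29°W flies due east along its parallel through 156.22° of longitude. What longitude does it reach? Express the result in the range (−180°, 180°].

Start at -0.29°; shift +156.22° → +155.93°.
+155.93° already lies in (−180°, 180°].

155.93°E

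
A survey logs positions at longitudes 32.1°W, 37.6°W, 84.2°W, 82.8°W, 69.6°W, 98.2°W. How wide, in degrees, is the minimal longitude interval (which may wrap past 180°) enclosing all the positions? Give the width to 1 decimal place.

Sort the longitudes: -98.2°, -84.2°, -82.8°, -69.6°, -37.6°, -32.1°.
Eastward gaps between consecutive values (wrapping around): 14.0°, 1.4°, 13.2°, 32.0°, 5.5°, 293.9°.
Largest gap = 293.9° ⇒ minimal covering band is its complement: 360° − 293.9° = 66.1°.
Band runs from -98.2° eastward to -32.1°.

66.1°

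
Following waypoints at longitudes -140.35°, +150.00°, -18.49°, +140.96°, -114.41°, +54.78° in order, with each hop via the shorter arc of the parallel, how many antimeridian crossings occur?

2

Leg 1: -140.35° → +150.00°, shortest Δλ = -69.65° (west) — crosses 180°.
Leg 2: +150.00° → -18.49°, shortest Δλ = -168.49° (west) — does not cross 180°.
Leg 3: -18.49° → +140.96°, shortest Δλ = 159.45° (east) — does not cross 180°.
Leg 4: +140.96° → -114.41°, shortest Δλ = 104.63° (east) — crosses 180°.
Leg 5: -114.41° → +54.78°, shortest Δλ = 169.19° (east) — does not cross 180°.
Total crossings: 2.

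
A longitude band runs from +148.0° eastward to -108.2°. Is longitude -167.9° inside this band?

Yes

Band width going east from +148.0° to -108.2°: ((-108.2 − 148.0) mod 360) = 103.8°.
Offset of -167.9° east of the west edge: ((-167.9 − 148.0) mod 360) = 44.1°.
44.1° ≤ 103.8° ⇒ inside.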